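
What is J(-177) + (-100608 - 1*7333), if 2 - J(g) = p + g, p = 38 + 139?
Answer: -107939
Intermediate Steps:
p = 177
J(g) = -175 - g (J(g) = 2 - (177 + g) = 2 + (-177 - g) = -175 - g)
J(-177) + (-100608 - 1*7333) = (-175 - 1*(-177)) + (-100608 - 1*7333) = (-175 + 177) + (-100608 - 7333) = 2 - 107941 = -107939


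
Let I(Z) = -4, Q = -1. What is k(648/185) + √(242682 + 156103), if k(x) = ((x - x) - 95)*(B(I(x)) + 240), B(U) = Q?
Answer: -22705 + √398785 ≈ -22074.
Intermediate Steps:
B(U) = -1
k(x) = -22705 (k(x) = ((x - x) - 95)*(-1 + 240) = (0 - 95)*239 = -95*239 = -22705)
k(648/185) + √(242682 + 156103) = -22705 + √(242682 + 156103) = -22705 + √398785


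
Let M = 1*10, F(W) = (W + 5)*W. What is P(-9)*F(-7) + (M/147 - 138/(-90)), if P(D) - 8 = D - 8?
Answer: -91433/735 ≈ -124.40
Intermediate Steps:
P(D) = D (P(D) = 8 + (D - 8) = 8 + (-8 + D) = D)
F(W) = W*(5 + W) (F(W) = (5 + W)*W = W*(5 + W))
M = 10
P(-9)*F(-7) + (M/147 - 138/(-90)) = -(-63)*(5 - 7) + (10/147 - 138/(-90)) = -(-63)*(-2) + (10*(1/147) - 138*(-1/90)) = -9*14 + (10/147 + 23/15) = -126 + 1177/735 = -91433/735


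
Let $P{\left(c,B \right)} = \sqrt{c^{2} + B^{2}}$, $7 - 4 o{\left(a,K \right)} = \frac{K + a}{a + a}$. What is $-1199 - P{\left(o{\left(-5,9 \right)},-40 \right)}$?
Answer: $-1199 - \frac{\sqrt{641369}}{20} \approx -1239.0$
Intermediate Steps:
$o{\left(a,K \right)} = \frac{7}{4} - \frac{K + a}{8 a}$ ($o{\left(a,K \right)} = \frac{7}{4} - \frac{\left(K + a\right) \frac{1}{a + a}}{4} = \frac{7}{4} - \frac{\left(K + a\right) \frac{1}{2 a}}{4} = \frac{7}{4} - \frac{\frac{1}{2} \frac{1}{a} \left(K + a\right)}{4} = \frac{7}{4} - \frac{K + a}{8 a}$)
$P{\left(c,B \right)} = \sqrt{B^{2} + c^{2}}$
$-1199 - P{\left(o{\left(-5,9 \right)},-40 \right)} = -1199 - \sqrt{\left(-40\right)^{2} + \left(\frac{\left(-1\right) 9 + 13 \left(-5\right)}{8 \left(-5\right)}\right)^{2}} = -1199 - \sqrt{1600 + \left(\frac{1}{8} \left(- \frac{1}{5}\right) \left(-9 - 65\right)\right)^{2}} = -1199 - \sqrt{1600 + \left(\frac{1}{8} \left(- \frac{1}{5}\right) \left(-74\right)\right)^{2}} = -1199 - \sqrt{1600 + \left(\frac{37}{20}\right)^{2}} = -1199 - \sqrt{1600 + \frac{1369}{400}} = -1199 - \sqrt{\frac{641369}{400}} = -1199 - \frac{\sqrt{641369}}{20}$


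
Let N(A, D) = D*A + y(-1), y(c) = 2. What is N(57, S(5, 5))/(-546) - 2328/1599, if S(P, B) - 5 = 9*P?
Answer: -74762/11193 ≈ -6.6794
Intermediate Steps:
S(P, B) = 5 + 9*P
N(A, D) = 2 + A*D (N(A, D) = D*A + 2 = A*D + 2 = 2 + A*D)
N(57, S(5, 5))/(-546) - 2328/1599 = (2 + 57*(5 + 9*5))/(-546) - 2328/1599 = (2 + 57*(5 + 45))*(-1/546) - 2328*1/1599 = (2 + 57*50)*(-1/546) - 776/533 = (2 + 2850)*(-1/546) - 776/533 = 2852*(-1/546) - 776/533 = -1426/273 - 776/533 = -74762/11193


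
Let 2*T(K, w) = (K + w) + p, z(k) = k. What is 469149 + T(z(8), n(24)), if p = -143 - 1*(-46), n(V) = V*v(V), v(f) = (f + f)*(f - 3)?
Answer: 962401/2 ≈ 4.8120e+5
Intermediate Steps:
v(f) = 2*f*(-3 + f) (v(f) = (2*f)*(-3 + f) = 2*f*(-3 + f))
n(V) = 2*V²*(-3 + V) (n(V) = V*(2*V*(-3 + V)) = 2*V²*(-3 + V))
p = -97 (p = -143 + 46 = -97)
T(K, w) = -97/2 + K/2 + w/2 (T(K, w) = ((K + w) - 97)/2 = (-97 + K + w)/2 = -97/2 + K/2 + w/2)
469149 + T(z(8), n(24)) = 469149 + (-97/2 + (½)*8 + (2*24²*(-3 + 24))/2) = 469149 + (-97/2 + 4 + (2*576*21)/2) = 469149 + (-97/2 + 4 + (½)*24192) = 469149 + (-97/2 + 4 + 12096) = 469149 + 24103/2 = 962401/2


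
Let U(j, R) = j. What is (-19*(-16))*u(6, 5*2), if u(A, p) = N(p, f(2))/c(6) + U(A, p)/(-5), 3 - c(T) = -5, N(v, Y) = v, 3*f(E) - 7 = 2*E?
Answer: 76/5 ≈ 15.200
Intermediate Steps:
f(E) = 7/3 + 2*E/3 (f(E) = 7/3 + (2*E)/3 = 7/3 + 2*E/3)
c(T) = 8 (c(T) = 3 - 1*(-5) = 3 + 5 = 8)
u(A, p) = -A/5 + p/8 (u(A, p) = p/8 + A/(-5) = p*(⅛) + A*(-⅕) = p/8 - A/5 = -A/5 + p/8)
(-19*(-16))*u(6, 5*2) = (-19*(-16))*(-⅕*6 + (5*2)/8) = 304*(-6/5 + (⅛)*10) = 304*(-6/5 + 5/4) = 304*(1/20) = 76/5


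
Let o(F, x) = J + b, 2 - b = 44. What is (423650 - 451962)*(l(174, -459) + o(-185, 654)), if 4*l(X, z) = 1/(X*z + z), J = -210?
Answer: 573088679878/80325 ≈ 7.1346e+6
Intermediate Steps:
b = -42 (b = 2 - 1*44 = 2 - 44 = -42)
l(X, z) = 1/(4*(z + X*z)) (l(X, z) = 1/(4*(X*z + z)) = 1/(4*(z + X*z)))
o(F, x) = -252 (o(F, x) = -210 - 42 = -252)
(423650 - 451962)*(l(174, -459) + o(-185, 654)) = (423650 - 451962)*((¼)/(-459*(1 + 174)) - 252) = -28312*((¼)*(-1/459)/175 - 252) = -28312*((¼)*(-1/459)*(1/175) - 252) = -28312*(-1/321300 - 252) = -28312*(-80967601/321300) = 573088679878/80325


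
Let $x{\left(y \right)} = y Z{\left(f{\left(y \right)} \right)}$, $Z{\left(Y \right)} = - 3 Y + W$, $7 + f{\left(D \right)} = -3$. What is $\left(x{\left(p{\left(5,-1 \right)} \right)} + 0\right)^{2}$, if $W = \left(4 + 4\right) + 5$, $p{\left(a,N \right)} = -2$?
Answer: $7396$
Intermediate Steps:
$f{\left(D \right)} = -10$ ($f{\left(D \right)} = -7 - 3 = -10$)
$W = 13$ ($W = 8 + 5 = 13$)
$Z{\left(Y \right)} = 13 - 3 Y$ ($Z{\left(Y \right)} = - 3 Y + 13 = 13 - 3 Y$)
$x{\left(y \right)} = 43 y$ ($x{\left(y \right)} = y \left(13 - -30\right) = y \left(13 + 30\right) = y 43 = 43 y$)
$\left(x{\left(p{\left(5,-1 \right)} \right)} + 0\right)^{2} = \left(43 \left(-2\right) + 0\right)^{2} = \left(-86 + 0\right)^{2} = \left(-86\right)^{2} = 7396$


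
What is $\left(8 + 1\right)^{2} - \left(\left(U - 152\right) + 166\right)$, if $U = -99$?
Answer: $166$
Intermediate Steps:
$\left(8 + 1\right)^{2} - \left(\left(U - 152\right) + 166\right) = \left(8 + 1\right)^{2} - \left(\left(-99 - 152\right) + 166\right) = 9^{2} - \left(-251 + 166\right) = 81 - -85 = 81 + 85 = 166$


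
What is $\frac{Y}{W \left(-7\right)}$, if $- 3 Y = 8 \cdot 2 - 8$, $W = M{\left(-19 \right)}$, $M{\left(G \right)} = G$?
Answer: $- \frac{8}{399} \approx -0.02005$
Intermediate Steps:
$W = -19$
$Y = - \frac{8}{3}$ ($Y = - \frac{8 \cdot 2 - 8}{3} = - \frac{16 - 8}{3} = \left(- \frac{1}{3}\right) 8 = - \frac{8}{3} \approx -2.6667$)
$\frac{Y}{W \left(-7\right)} = \frac{1}{\left(-19\right) \left(-7\right)} \left(- \frac{8}{3}\right) = \frac{1}{133} \left(- \frac{8}{3}\right) = - \frac{8}{399}$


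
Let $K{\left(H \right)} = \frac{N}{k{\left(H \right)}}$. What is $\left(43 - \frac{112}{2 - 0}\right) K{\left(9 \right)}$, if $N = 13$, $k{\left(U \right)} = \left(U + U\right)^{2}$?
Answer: $- \frac{169}{324} \approx -0.5216$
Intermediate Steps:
$k{\left(U \right)} = 4 U^{2}$ ($k{\left(U \right)} = \left(2 U\right)^{2} = 4 U^{2}$)
$K{\left(H \right)} = \frac{13}{4 H^{2}}$
$\left(43 - \frac{112}{2 - 0}\right) K{\left(9 \right)} = \left(43 - \frac{112}{2 - 0}\right) \frac{13}{4 \cdot 81} = \left(43 - \frac{112}{2 + 0}\right) \frac{13}{4} \cdot \frac{1}{81} = \left(43 - \frac{112}{2}\right) \frac{13}{324} = \left(43 - 56\right) \frac{13}{324} = \left(-13\right) \frac{13}{324} = - \frac{169}{324}$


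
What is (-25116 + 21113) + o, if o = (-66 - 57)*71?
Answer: -12736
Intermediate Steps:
o = -8733 (o = -123*71 = -8733)
(-25116 + 21113) + o = (-25116 + 21113) - 8733 = -4003 - 8733 = -12736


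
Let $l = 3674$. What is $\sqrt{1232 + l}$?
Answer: $\sqrt{4906} \approx 70.043$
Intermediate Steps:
$\sqrt{1232 + l} = \sqrt{1232 + 3674} = \sqrt{4906}$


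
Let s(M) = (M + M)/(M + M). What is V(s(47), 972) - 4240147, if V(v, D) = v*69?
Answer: -4240078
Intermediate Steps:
s(M) = 1 (s(M) = (2*M)/((2*M)) = (2*M)*(1/(2*M)) = 1)
V(v, D) = 69*v
V(s(47), 972) - 4240147 = 69*1 - 4240147 = 69 - 4240147 = -4240078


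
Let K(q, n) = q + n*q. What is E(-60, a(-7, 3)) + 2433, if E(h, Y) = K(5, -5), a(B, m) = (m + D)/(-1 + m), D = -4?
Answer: 2413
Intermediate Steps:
a(B, m) = (-4 + m)/(-1 + m) (a(B, m) = (m - 4)/(-1 + m) = (-4 + m)/(-1 + m))
E(h, Y) = -20 (E(h, Y) = 5*(1 - 5) = 5*(-4) = -20)
E(-60, a(-7, 3)) + 2433 = -20 + 2433 = 2413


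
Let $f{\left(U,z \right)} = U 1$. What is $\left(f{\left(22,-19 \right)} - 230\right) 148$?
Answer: $-30784$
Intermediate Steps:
$f{\left(U,z \right)} = U$
$\left(f{\left(22,-19 \right)} - 230\right) 148 = \left(22 - 230\right) 148 = \left(-208\right) 148 = -30784$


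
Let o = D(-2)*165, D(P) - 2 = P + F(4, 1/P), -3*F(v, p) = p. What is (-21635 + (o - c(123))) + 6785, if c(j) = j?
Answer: -29891/2 ≈ -14946.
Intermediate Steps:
F(v, p) = -p/3
D(P) = 2 + P - 1/(3*P) (D(P) = 2 + (P - 1/(3*P)) = 2 + P - 1/(3*P))
o = 55/2 (o = (2 - 2 - ⅓/(-2))*165 = (2 - 2 - ⅓*(-½))*165 = (2 - 2 + ⅙)*165 = (⅙)*165 = 55/2 ≈ 27.500)
(-21635 + (o - c(123))) + 6785 = (-21635 + (55/2 - 1*123)) + 6785 = (-21635 + (55/2 - 123)) + 6785 = (-21635 - 191/2) + 6785 = -43461/2 + 6785 = -29891/2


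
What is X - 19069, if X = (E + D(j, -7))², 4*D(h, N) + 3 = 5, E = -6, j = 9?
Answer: -76155/4 ≈ -19039.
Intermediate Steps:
D(h, N) = ½ (D(h, N) = -¾ + (¼)*5 = -¾ + 5/4 = ½)
X = 121/4 (X = (-6 + ½)² = (-11/2)² = 121/4 ≈ 30.250)
X - 19069 = 121/4 - 19069 = -76155/4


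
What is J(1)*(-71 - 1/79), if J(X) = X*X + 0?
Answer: -5610/79 ≈ -71.013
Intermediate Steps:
J(X) = X**2 (J(X) = X**2 + 0 = X**2)
J(1)*(-71 - 1/79) = 1**2*(-71 - 1/79) = 1*(-71 - 1*1/79) = 1*(-71 - 1/79) = 1*(-5610/79) = -5610/79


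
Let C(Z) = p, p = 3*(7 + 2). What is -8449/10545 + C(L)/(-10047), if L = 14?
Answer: -28390606/35315205 ≈ -0.80392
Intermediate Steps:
p = 27 (p = 3*9 = 27)
C(Z) = 27
-8449/10545 + C(L)/(-10047) = -8449/10545 + 27/(-10047) = -8449*1/10545 + 27*(-1/10047) = -8449/10545 - 9/3349 = -28390606/35315205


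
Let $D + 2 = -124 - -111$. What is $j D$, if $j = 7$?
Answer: $-105$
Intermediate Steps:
$D = -15$ ($D = -2 - 13 = -15$)
$j D = 7 \left(-15\right) = -105$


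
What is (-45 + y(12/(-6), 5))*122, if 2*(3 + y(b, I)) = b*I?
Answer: -6466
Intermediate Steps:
y(b, I) = -3 + I*b/2 (y(b, I) = -3 + (b*I)/2 = -3 + (I*b)/2 = -3 + I*b/2)
(-45 + y(12/(-6), 5))*122 = (-45 + (-3 + (½)*5*(12/(-6))))*122 = (-45 + (-3 + (½)*5*(12*(-⅙))))*122 = (-45 + (-3 + (½)*5*(-2)))*122 = (-45 + (-3 - 5))*122 = (-45 - 8)*122 = -53*122 = -6466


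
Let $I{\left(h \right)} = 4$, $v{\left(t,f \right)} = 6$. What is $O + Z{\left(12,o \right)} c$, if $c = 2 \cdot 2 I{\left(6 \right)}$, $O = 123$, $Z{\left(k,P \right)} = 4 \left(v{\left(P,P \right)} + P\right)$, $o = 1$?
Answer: $571$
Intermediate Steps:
$Z{\left(k,P \right)} = 24 + 4 P$ ($Z{\left(k,P \right)} = 4 \left(6 + P\right) = 24 + 4 P$)
$c = 16$ ($c = 2 \cdot 2 \cdot 4 = 4 \cdot 4 = 16$)
$O + Z{\left(12,o \right)} c = 123 + \left(24 + 4 \cdot 1\right) 16 = 123 + \left(24 + 4\right) 16 = 123 + 28 \cdot 16 = 123 + 448 = 571$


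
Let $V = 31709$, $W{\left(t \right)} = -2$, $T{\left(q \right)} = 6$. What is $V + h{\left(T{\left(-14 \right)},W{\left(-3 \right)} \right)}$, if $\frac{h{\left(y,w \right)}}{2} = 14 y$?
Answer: $31877$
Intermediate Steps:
$h{\left(y,w \right)} = 28 y$ ($h{\left(y,w \right)} = 2 \cdot 14 y = 28 y$)
$V + h{\left(T{\left(-14 \right)},W{\left(-3 \right)} \right)} = 31709 + 28 \cdot 6 = 31709 + 168 = 31877$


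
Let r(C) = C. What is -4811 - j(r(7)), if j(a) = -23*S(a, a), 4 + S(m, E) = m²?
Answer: -3776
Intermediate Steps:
S(m, E) = -4 + m²
j(a) = 92 - 23*a² (j(a) = -23*(-4 + a²) = 92 - 23*a²)
-4811 - j(r(7)) = -4811 - (92 - 23*7²) = -4811 - (92 - 23*49) = -4811 - (92 - 1127) = -4811 - 1*(-1035) = -4811 + 1035 = -3776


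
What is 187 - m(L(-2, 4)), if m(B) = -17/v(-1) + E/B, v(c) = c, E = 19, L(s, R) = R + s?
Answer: 321/2 ≈ 160.50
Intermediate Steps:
m(B) = 17 + 19/B (m(B) = -17/(-1) + 19/B = -17*(-1) + 19/B = 17 + 19/B)
187 - m(L(-2, 4)) = 187 - (17 + 19/(4 - 2)) = 187 - (17 + 19/2) = 187 - 1*53/2 = 187 - 53/2 = 321/2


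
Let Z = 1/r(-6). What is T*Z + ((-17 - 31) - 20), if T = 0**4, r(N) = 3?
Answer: -68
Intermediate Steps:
T = 0
Z = 1/3 ≈ 0.33333
T*Z + ((-17 - 31) - 20) = 0*(1/3) + ((-17 - 31) - 20) = 0 + (-48 - 20) = 0 - 68 = -68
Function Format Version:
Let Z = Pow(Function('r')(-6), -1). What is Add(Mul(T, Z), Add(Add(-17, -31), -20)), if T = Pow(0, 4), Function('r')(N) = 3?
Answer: -68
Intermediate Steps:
T = 0
Z = Rational(1, 3) (Z = Pow(3, -1) = Rational(1, 3) ≈ 0.33333)
Add(Mul(T, Z), Add(Add(-17, -31), -20)) = Add(Mul(0, Rational(1, 3)), Add(Add(-17, -31), -20)) = Add(0, Add(-48, -20)) = Add(0, -68) = -68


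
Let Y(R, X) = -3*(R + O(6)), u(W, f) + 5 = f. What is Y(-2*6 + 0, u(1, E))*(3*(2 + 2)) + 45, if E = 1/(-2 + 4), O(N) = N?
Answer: 261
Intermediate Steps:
E = ½ (E = 1/2 = ½ ≈ 0.50000)
u(W, f) = -5 + f
Y(R, X) = -18 - 3*R (Y(R, X) = -3*(R + 6) = -3*(6 + R) = -18 - 3*R)
Y(-2*6 + 0, u(1, E))*(3*(2 + 2)) + 45 = (-18 - 3*(-2*6 + 0))*(3*(2 + 2)) + 45 = (-18 - 3*(-12 + 0))*(3*4) + 45 = (-18 - 3*(-12))*12 + 45 = (-18 + 36)*12 + 45 = 18*12 + 45 = 216 + 45 = 261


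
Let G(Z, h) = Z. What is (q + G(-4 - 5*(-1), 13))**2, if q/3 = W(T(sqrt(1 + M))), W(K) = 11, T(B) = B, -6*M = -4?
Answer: 1156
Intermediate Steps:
M = 2/3 (M = -1/6*(-4) = 2/3 ≈ 0.66667)
q = 33 (q = 3*11 = 33)
(q + G(-4 - 5*(-1), 13))**2 = (33 + (-4 - 5*(-1)))**2 = (33 + (-4 + 5))**2 = (33 + 1)**2 = 34**2 = 1156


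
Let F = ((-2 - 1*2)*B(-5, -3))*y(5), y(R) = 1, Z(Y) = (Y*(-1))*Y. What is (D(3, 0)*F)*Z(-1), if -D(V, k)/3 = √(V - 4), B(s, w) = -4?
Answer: 48*I ≈ 48.0*I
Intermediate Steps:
Z(Y) = -Y² (Z(Y) = (-Y)*Y = -Y²)
D(V, k) = -3*√(-4 + V) (D(V, k) = -3*√(V - 4) = -3*√(-4 + V))
F = 16 (F = ((-2 - 1*2)*(-4))*1 = ((-2 - 2)*(-4))*1 = -4*(-4)*1 = 16*1 = 16)
(D(3, 0)*F)*Z(-1) = (-3*√(-4 + 3)*16)*(-1*(-1)²) = (-3*I*16)*(-1*1) = (-3*I*16)*(-1) = -48*I*(-1) = 48*I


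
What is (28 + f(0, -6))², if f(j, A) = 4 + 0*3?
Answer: 1024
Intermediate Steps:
f(j, A) = 4 (f(j, A) = 4 + 0 = 4)
(28 + f(0, -6))² = (28 + 4)² = 32² = 1024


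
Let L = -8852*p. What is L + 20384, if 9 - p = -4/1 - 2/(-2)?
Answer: -85840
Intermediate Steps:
p = 12 (p = 9 - (-4/1 - 2/(-2)) = 9 - (-4*1 - 2*(-½)) = 9 - (-4 + 1) = 9 - 1*(-3) = 9 + 3 = 12)
L = -106224 (L = -8852*12 = -106224)
L + 20384 = -106224 + 20384 = -85840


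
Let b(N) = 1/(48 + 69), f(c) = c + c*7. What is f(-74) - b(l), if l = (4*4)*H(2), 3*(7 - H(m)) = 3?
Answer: -69265/117 ≈ -592.01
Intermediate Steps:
H(m) = 6 (H(m) = 7 - ⅓*3 = 7 - 1 = 6)
f(c) = 8*c (f(c) = c + 7*c = 8*c)
l = 96 (l = (4*4)*6 = 16*6 = 96)
b(N) = 1/117
f(-74) - b(l) = 8*(-74) - 1*1/117 = -592 - 1/117 = -69265/117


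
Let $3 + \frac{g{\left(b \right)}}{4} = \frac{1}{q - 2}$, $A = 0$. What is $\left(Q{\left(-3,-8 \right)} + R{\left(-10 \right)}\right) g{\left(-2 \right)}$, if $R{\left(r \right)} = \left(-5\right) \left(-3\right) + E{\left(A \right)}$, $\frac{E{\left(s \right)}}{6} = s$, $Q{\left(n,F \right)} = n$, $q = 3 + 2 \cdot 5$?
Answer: $- \frac{1536}{11} \approx -139.64$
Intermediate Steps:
$q = 13$ ($q = 3 + 10 = 13$)
$E{\left(s \right)} = 6 s$
$g{\left(b \right)} = - \frac{128}{11}$ ($g{\left(b \right)} = -12 + \frac{4}{13 - 2} = -12 + \frac{4}{11} = - \frac{128}{11}$)
$R{\left(r \right)} = 15$ ($R{\left(r \right)} = \left(-5\right) \left(-3\right) + 6 \cdot 0 = 15 + 0 = 15$)
$\left(Q{\left(-3,-8 \right)} + R{\left(-10 \right)}\right) g{\left(-2 \right)} = \left(-3 + 15\right) \left(- \frac{128}{11}\right) = 12 \left(- \frac{128}{11}\right) = - \frac{1536}{11}$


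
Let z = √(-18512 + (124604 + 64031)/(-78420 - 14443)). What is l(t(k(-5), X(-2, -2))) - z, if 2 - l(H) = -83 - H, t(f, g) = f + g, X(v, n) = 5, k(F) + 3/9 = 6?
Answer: 287/3 - I*√159656429879733/92863 ≈ 95.667 - 136.07*I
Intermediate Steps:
k(F) = 17/3 (k(F) = -⅓ + 6 = 17/3)
l(H) = 85 + H (l(H) = 2 - (-83 - H) = 2 + (83 + H) = 85 + H)
z = I*√159656429879733/92863 (z = √(-18512 + 188635/(-92863)) = √(-18512 + 188635*(-1/92863)) = √(-18512 - 188635/92863) = √(-1719268491/92863) = I*√159656429879733/92863 ≈ 136.07*I)
l(t(k(-5), X(-2, -2))) - z = (85 + (17/3 + 5)) - I*√159656429879733/92863 = (85 + 32/3) - I*√159656429879733/92863 = 287/3 - I*√159656429879733/92863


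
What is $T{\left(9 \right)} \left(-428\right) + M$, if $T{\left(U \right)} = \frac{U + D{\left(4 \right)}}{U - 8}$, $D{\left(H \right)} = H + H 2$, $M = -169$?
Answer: $-9157$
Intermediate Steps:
$D{\left(H \right)} = 3 H$ ($D{\left(H \right)} = H + 2 H = 3 H$)
$T{\left(U \right)} = \frac{12 + U}{-8 + U}$ ($T{\left(U \right)} = \frac{U + 3 \cdot 4}{U - 8} = \frac{U + 12}{-8 + U} = \frac{12 + U}{-8 + U}$)
$T{\left(9 \right)} \left(-428\right) + M = \frac{12 + 9}{-8 + 9} \left(-428\right) - 169 = 1^{-1} \cdot 21 \left(-428\right) - 169 = 1 \cdot 21 \left(-428\right) - 169 = 21 \left(-428\right) - 169 = -8988 - 169 = -9157$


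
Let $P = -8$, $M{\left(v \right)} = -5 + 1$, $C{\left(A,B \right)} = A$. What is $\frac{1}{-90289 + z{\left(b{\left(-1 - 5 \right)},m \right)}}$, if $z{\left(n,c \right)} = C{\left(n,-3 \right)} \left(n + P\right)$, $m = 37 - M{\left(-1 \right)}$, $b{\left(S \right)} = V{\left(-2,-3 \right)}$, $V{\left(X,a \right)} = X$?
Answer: $- \frac{1}{90269} \approx -1.1078 \cdot 10^{-5}$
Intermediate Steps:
$b{\left(S \right)} = -2$
$M{\left(v \right)} = -4$
$m = 41$ ($m = 37 - -4 = 37 + 4 = 41$)
$z{\left(n,c \right)} = n \left(-8 + n\right)$ ($z{\left(n,c \right)} = n \left(n - 8\right) = n \left(-8 + n\right)$)
$\frac{1}{-90289 + z{\left(b{\left(-1 - 5 \right)},m \right)}} = \frac{1}{-90289 - 2 \left(-8 - 2\right)} = \frac{1}{-90289 - -20} = \frac{1}{-90289 + 20} = \frac{1}{-90269} = - \frac{1}{90269}$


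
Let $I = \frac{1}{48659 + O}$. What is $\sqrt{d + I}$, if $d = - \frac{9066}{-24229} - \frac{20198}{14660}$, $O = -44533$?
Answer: $\frac{2 i \sqrt{8417938874451457532730}}{183192924955} \approx 1.0017 i$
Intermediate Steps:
$I = \frac{1}{4126}$ ($I = \frac{1}{48659 - 44533} = \frac{1}{4126} \approx 0.00024237$)
$d = - \frac{178234891}{177598570}$ ($d = \left(-9066\right) \left(- \frac{1}{24229}\right) - \frac{10099}{7330} = \frac{9066}{24229} - \frac{10099}{7330} = - \frac{178234891}{177598570} \approx -1.0036$)
$\sqrt{d + I} = \sqrt{- \frac{178234891}{177598570} + \frac{1}{4126}} = \sqrt{- \frac{183804890424}{183192924955}} = \frac{2 i \sqrt{8417938874451457532730}}{183192924955}$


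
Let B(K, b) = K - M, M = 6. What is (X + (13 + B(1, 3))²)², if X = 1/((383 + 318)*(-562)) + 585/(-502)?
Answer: 9651496137998432656/2444534206257361 ≈ 3948.2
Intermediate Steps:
B(K, b) = -6 + K (B(K, b) = K - 1*6 = K - 6 = -6 + K)
X = -57617068/49442231 (X = -1/562/701 + 585*(-1/502) = (1/701)*(-1/562) - 585/502 = -1/393962 - 585/502 = -57617068/49442231 ≈ -1.1653)
(X + (13 + B(1, 3))²)² = (-57617068/49442231 + (13 + (-6 + 1))²)² = (-57617068/49442231 + (13 - 5)²)² = (-57617068/49442231 + 8²)² = (-57617068/49442231 + 64)² = (3106685716/49442231)² = 9651496137998432656/2444534206257361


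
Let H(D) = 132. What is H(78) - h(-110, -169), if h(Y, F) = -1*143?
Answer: 275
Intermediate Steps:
h(Y, F) = -143
H(78) - h(-110, -169) = 132 - 1*(-143) = 132 + 143 = 275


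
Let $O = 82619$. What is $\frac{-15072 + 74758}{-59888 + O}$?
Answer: $\frac{59686}{22731} \approx 2.6258$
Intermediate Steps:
$\frac{-15072 + 74758}{-59888 + O} = \frac{-15072 + 74758}{-59888 + 82619} = \frac{59686}{22731}$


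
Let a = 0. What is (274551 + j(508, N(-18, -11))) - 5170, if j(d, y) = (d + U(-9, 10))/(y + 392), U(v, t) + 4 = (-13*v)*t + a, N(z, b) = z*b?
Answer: 79468232/295 ≈ 2.6938e+5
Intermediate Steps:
N(z, b) = b*z
U(v, t) = -4 - 13*t*v (U(v, t) = -4 + ((-13*v)*t + 0) = -4 + (-13*t*v + 0) = -4 - 13*t*v)
j(d, y) = (1166 + d)/(392 + y) (j(d, y) = (d + (-4 - 13*10*(-9)))/(y + 392) = (d + (-4 + 1170))/(392 + y) = (d + 1166)/(392 + y) = (1166 + d)/(392 + y))
(274551 + j(508, N(-18, -11))) - 5170 = (274551 + (1166 + 508)/(392 - 11*(-18))) - 5170 = (274551 + 1674/(392 + 198)) - 5170 = (274551 + 1674/590) - 5170 = (274551 + (1/590)*1674) - 5170 = (274551 + 837/295) - 5170 = 80993382/295 - 5170 = 79468232/295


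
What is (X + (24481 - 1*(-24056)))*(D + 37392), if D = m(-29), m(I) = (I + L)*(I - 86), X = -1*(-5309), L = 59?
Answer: 1827640932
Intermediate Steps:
X = 5309
m(I) = (-86 + I)*(59 + I) (m(I) = (I + 59)*(I - 86) = (59 + I)*(-86 + I) = (-86 + I)*(59 + I))
D = -3450 (D = -5074 + (-29)² - 27*(-29) = -5074 + 841 + 783 = -3450)
(X + (24481 - 1*(-24056)))*(D + 37392) = (5309 + (24481 - 1*(-24056)))*(-3450 + 37392) = (5309 + (24481 + 24056))*33942 = (5309 + 48537)*33942 = 53846*33942 = 1827640932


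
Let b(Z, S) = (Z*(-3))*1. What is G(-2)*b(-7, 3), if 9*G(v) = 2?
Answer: 14/3 ≈ 4.6667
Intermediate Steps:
G(v) = 2/9 (G(v) = (⅑)*2 = 2/9)
b(Z, S) = -3*Z (b(Z, S) = -3*Z*1 = -3*Z)
G(-2)*b(-7, 3) = 2*(-3*(-7))/9 = (2/9)*21 = 14/3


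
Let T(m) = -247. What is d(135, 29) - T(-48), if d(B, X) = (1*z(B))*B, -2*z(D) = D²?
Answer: -2459881/2 ≈ -1.2299e+6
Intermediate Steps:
z(D) = -D²/2
d(B, X) = -B³/2 (d(B, X) = (1*(-B²/2))*B = (-B²/2)*B = -B³/2)
d(135, 29) - T(-48) = -½*135³ - 1*(-247) = -½*2460375 + 247 = -2460375/2 + 247 = -2459881/2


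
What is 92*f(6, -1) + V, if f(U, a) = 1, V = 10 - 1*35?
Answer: 67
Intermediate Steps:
V = -25 (V = 10 - 35 = -25)
92*f(6, -1) + V = 92*1 - 25 = 92 - 25 = 67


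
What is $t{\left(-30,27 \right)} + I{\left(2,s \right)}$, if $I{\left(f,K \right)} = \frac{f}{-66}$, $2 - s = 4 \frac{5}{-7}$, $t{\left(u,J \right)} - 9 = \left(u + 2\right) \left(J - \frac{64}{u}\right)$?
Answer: $- \frac{44372}{55} \approx -806.76$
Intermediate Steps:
$t{\left(u,J \right)} = 9 + \left(2 + u\right) \left(J - \frac{64}{u}\right)$ ($t{\left(u,J \right)} = 9 + \left(u + 2\right) \left(J - \frac{64}{u}\right) = 9 + \left(2 + u\right) \left(J - \frac{64}{u}\right)$)
$s = \frac{34}{7}$ ($s = 2 - 4 \frac{5}{-7} = 2 - 4 \cdot 5 \left(- \frac{1}{7}\right) = 2 - 4 \left(- \frac{5}{7}\right) = 2 - - \frac{20}{7} = 2 + \frac{20}{7} = \frac{34}{7} \approx 4.8571$)
$I{\left(f,K \right)} = - \frac{f}{66}$ ($I{\left(f,K \right)} = f \left(- \frac{1}{66}\right) = - \frac{f}{66}$)
$t{\left(-30,27 \right)} + I{\left(2,s \right)} = \left(-55 - \frac{128}{-30} + 2 \cdot 27 + 27 \left(-30\right)\right) - \frac{1}{33} = \left(-55 - - \frac{64}{15} + 54 - 810\right) - \frac{1}{33} = \left(-55 + \frac{64}{15} + 54 - 810\right) - \frac{1}{33} = - \frac{12101}{15} - \frac{1}{33} = - \frac{44372}{55}$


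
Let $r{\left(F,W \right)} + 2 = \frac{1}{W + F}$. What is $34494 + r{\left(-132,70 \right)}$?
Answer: $\frac{2138503}{62} \approx 34492.0$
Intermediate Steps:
$r{\left(F,W \right)} = -2 + \frac{1}{F + W}$ ($r{\left(F,W \right)} = -2 + \frac{1}{W + F} = -2 + \frac{1}{F + W}$)
$34494 + r{\left(-132,70 \right)} = 34494 + \frac{1 - -264 - 140}{-132 + 70} = 34494 + \frac{1 + 264 - 140}{-62} = 34494 - \frac{125}{62} = \frac{2138503}{62}$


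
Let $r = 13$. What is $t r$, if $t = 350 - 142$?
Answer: $2704$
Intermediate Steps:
$t = 208$ ($t = 350 - 142 = 208$)
$t r = 208 \cdot 13 = 2704$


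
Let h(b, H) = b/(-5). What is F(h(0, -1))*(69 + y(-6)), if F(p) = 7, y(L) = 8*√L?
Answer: 483 + 56*I*√6 ≈ 483.0 + 137.17*I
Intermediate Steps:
h(b, H) = -b/5 (h(b, H) = b*(-⅕) = -b/5)
F(h(0, -1))*(69 + y(-6)) = 7*(69 + 8*√(-6)) = 7*(69 + 8*(I*√6)) = 7*(69 + 8*I*√6) = 483 + 56*I*√6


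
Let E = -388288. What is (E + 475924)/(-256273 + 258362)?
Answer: 87636/2089 ≈ 41.951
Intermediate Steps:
(E + 475924)/(-256273 + 258362) = (-388288 + 475924)/(-256273 + 258362) = 87636/2089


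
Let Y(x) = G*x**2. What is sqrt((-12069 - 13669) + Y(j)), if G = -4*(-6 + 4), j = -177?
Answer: sqrt(224894) ≈ 474.23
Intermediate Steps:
G = 8 (G = -4*(-2) = 8)
Y(x) = 8*x**2
sqrt((-12069 - 13669) + Y(j)) = sqrt((-12069 - 13669) + 8*(-177)**2) = sqrt(-25738 + 8*31329) = sqrt(-25738 + 250632) = sqrt(224894)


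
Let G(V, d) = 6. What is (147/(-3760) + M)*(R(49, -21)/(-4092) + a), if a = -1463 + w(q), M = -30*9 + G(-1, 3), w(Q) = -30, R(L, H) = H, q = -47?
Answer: 404351224443/1025728 ≈ 3.9421e+5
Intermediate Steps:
M = -264 (M = -30*9 + 6 = -270 + 6 = -264)
a = -1493 (a = -1463 - 30 = -1493)
(147/(-3760) + M)*(R(49, -21)/(-4092) + a) = (147/(-3760) - 264)*(-21/(-4092) - 1493) = (147*(-1/3760) - 264)*(-21*(-1/4092) - 1493) = (-147/3760 - 264)*(7/1364 - 1493) = -992787/3760*(-2036445/1364) = 404351224443/1025728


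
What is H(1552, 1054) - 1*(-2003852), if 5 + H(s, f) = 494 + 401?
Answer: 2004742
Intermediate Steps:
H(s, f) = 890 (H(s, f) = -5 + (494 + 401) = -5 + 895 = 890)
H(1552, 1054) - 1*(-2003852) = 890 - 1*(-2003852) = 890 + 2003852 = 2004742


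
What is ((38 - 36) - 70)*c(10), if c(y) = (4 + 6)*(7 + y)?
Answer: -11560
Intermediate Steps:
c(y) = 70 + 10*y (c(y) = 10*(7 + y) = 70 + 10*y)
((38 - 36) - 70)*c(10) = ((38 - 36) - 70)*(70 + 10*10) = (2 - 70)*(70 + 100) = -68*170 = -11560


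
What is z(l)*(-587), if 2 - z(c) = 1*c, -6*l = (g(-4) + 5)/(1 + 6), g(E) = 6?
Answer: -55765/42 ≈ -1327.7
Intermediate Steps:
l = -11/42 (l = -(6 + 5)/(6*(1 + 6)) = -11/(6*7) = -⅙*11/7 = -11/42 ≈ -0.26190)
z(c) = 2 - c
z(l)*(-587) = (2 - 1*(-11/42))*(-587) = (2 + 11/42)*(-587) = (95/42)*(-587) = -55765/42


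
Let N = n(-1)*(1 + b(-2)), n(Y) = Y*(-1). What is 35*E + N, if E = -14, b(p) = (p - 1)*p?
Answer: -483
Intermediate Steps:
n(Y) = -Y
b(p) = p*(-1 + p) (b(p) = (-1 + p)*p = p*(-1 + p))
N = 7 (N = (-1*(-1))*(1 - 2*(-1 - 2)) = 1*(1 - 2*(-3)) = 1*(1 + 6) = 1*7 = 7)
35*E + N = 35*(-14) + 7 = -490 + 7 = -483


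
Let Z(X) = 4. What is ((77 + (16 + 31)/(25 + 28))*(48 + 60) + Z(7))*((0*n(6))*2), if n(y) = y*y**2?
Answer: 0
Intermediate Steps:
n(y) = y**3
((77 + (16 + 31)/(25 + 28))*(48 + 60) + Z(7))*((0*n(6))*2) = ((77 + (16 + 31)/(25 + 28))*(48 + 60) + 4)*((0*6**3)*2) = ((77 + 47/53)*108 + 4)*((0*216)*2) = ((77 + 47*(1/53))*108 + 4)*(0*2) = ((77 + 47/53)*108 + 4)*0 = ((4128/53)*108 + 4)*0 = (445824/53 + 4)*0 = (446036/53)*0 = 0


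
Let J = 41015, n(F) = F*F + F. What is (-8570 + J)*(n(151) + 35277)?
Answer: 1889239905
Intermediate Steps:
n(F) = F + F² (n(F) = F² + F = F + F²)
(-8570 + J)*(n(151) + 35277) = (-8570 + 41015)*(151*(1 + 151) + 35277) = 32445*(151*152 + 35277) = 32445*(22952 + 35277) = 32445*58229 = 1889239905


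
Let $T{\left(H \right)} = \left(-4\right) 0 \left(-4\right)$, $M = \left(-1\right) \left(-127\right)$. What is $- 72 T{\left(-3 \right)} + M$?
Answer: $127$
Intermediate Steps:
$M = 127$
$T{\left(H \right)} = 0$ ($T{\left(H \right)} = 0 \left(-4\right) = 0$)
$- 72 T{\left(-3 \right)} + M = \left(-72\right) 0 + 127 = 0 + 127 = 127$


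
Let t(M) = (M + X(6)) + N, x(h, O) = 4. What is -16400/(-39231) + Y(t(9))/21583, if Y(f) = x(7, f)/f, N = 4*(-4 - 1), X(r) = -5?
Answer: 1415805569/3386890692 ≈ 0.41803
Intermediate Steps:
N = -20 (N = 4*(-5) = -20)
t(M) = -25 + M (t(M) = (M - 5) - 20 = (-5 + M) - 20 = -25 + M)
Y(f) = 4/f
-16400/(-39231) + Y(t(9))/21583 = -16400/(-39231) + (4/(-25 + 9))/21583 = -16400*(-1/39231) + (4/(-16))*(1/21583) = 16400/39231 + (4*(-1/16))*(1/21583) = 16400/39231 - ¼*1/21583 = 16400/39231 - 1/86332 = 1415805569/3386890692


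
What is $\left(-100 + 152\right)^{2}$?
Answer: $2704$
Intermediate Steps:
$\left(-100 + 152\right)^{2} = 52^{2} = 2704$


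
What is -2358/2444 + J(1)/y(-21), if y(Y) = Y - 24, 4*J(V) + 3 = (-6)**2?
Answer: -42091/36660 ≈ -1.1481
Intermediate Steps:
J(V) = 33/4 (J(V) = -3/4 + (1/4)*(-6)**2 = -3/4 + (1/4)*36 = -3/4 + 9 = 33/4)
y(Y) = -24 + Y
-2358/2444 + J(1)/y(-21) = -2358/2444 + 33/(4*(-24 - 21)) = -2358*1/2444 + (33/4)/(-45) = -1179/1222 + (33/4)*(-1/45) = -1179/1222 - 11/60 = -42091/36660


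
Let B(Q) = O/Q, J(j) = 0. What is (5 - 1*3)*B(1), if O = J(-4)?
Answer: 0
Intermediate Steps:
O = 0
B(Q) = 0 (B(Q) = 0/Q = 0)
(5 - 1*3)*B(1) = (5 - 1*3)*0 = (5 - 3)*0 = 2*0 = 0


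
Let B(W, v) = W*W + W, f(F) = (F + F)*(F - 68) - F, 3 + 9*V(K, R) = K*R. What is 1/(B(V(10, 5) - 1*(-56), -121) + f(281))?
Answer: 81/9981985 ≈ 8.1146e-6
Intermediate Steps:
V(K, R) = -⅓ + K*R/9 (V(K, R) = -⅓ + (K*R)/9 = -⅓ + K*R/9)
f(F) = -F + 2*F*(-68 + F) (f(F) = (2*F)*(-68 + F) - F = 2*F*(-68 + F) - F = -F + 2*F*(-68 + F))
B(W, v) = W + W² (B(W, v) = W² + W = W + W²)
1/(B(V(10, 5) - 1*(-56), -121) + f(281)) = 1/(((-⅓ + (⅑)*10*5) - 1*(-56))*(1 + ((-⅓ + (⅑)*10*5) - 1*(-56))) + 281*(-137 + 2*281)) = 1/(((-⅓ + 50/9) + 56)*(1 + ((-⅓ + 50/9) + 56)) + 281*(-137 + 562)) = 1/((47/9 + 56)*(1 + (47/9 + 56)) + 281*425) = 1/(551*(1 + 551/9)/9 + 119425) = 1/((551/9)*(560/9) + 119425) = 1/(308560/81 + 119425) = 1/(9981985/81) = 81/9981985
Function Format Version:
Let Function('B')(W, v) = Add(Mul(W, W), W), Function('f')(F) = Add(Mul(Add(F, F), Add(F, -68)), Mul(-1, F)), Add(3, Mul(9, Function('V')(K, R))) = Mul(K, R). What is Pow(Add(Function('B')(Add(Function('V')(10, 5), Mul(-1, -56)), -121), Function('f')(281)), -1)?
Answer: Rational(81, 9981985) ≈ 8.1146e-6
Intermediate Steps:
Function('V')(K, R) = Add(Rational(-1, 3), Mul(Rational(1, 9), K, R)) (Function('V')(K, R) = Add(Rational(-1, 3), Mul(Rational(1, 9), Mul(K, R))) = Add(Rational(-1, 3), Mul(Rational(1, 9), K, R)))
Function('f')(F) = Add(Mul(-1, F), Mul(2, F, Add(-68, F))) (Function('f')(F) = Add(Mul(Mul(2, F), Add(-68, F)), Mul(-1, F)) = Add(Mul(2, F, Add(-68, F)), Mul(-1, F)) = Add(Mul(-1, F), Mul(2, F, Add(-68, F))))
Function('B')(W, v) = Add(W, Pow(W, 2)) (Function('B')(W, v) = Add(Pow(W, 2), W) = Add(W, Pow(W, 2)))
Pow(Add(Function('B')(Add(Function('V')(10, 5), Mul(-1, -56)), -121), Function('f')(281)), -1) = Pow(Add(Mul(Add(Add(Rational(-1, 3), Mul(Rational(1, 9), 10, 5)), Mul(-1, -56)), Add(1, Add(Add(Rational(-1, 3), Mul(Rational(1, 9), 10, 5)), Mul(-1, -56)))), Mul(281, Add(-137, Mul(2, 281)))), -1) = Pow(Add(Mul(Add(Add(Rational(-1, 3), Rational(50, 9)), 56), Add(1, Add(Add(Rational(-1, 3), Rational(50, 9)), 56))), Mul(281, Add(-137, 562))), -1) = Pow(Add(Mul(Add(Rational(47, 9), 56), Add(1, Add(Rational(47, 9), 56))), Mul(281, 425)), -1) = Pow(Add(Mul(Rational(551, 9), Add(1, Rational(551, 9))), 119425), -1) = Pow(Add(Mul(Rational(551, 9), Rational(560, 9)), 119425), -1) = Pow(Add(Rational(308560, 81), 119425), -1) = Pow(Rational(9981985, 81), -1) = Rational(81, 9981985)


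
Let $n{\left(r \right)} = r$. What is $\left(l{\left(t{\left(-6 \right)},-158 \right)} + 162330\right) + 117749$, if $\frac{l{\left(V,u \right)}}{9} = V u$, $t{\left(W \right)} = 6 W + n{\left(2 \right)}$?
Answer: $328427$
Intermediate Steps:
$t{\left(W \right)} = 2 + 6 W$ ($t{\left(W \right)} = 6 W + 2 = 2 + 6 W$)
$l{\left(V,u \right)} = 9 V u$
$\left(l{\left(t{\left(-6 \right)},-158 \right)} + 162330\right) + 117749 = \left(9 \left(2 + 6 \left(-6\right)\right) \left(-158\right) + 162330\right) + 117749 = \left(9 \left(2 - 36\right) \left(-158\right) + 162330\right) + 117749 = \left(9 \left(-34\right) \left(-158\right) + 162330\right) + 117749 = \left(48348 + 162330\right) + 117749 = 210678 + 117749 = 328427$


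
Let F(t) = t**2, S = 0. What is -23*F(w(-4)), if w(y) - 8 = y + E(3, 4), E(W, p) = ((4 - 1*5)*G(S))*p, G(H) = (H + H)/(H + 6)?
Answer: -368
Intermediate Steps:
G(H) = 2*H/(6 + H) (G(H) = (2*H)/(6 + H) = 2*H/(6 + H))
E(W, p) = 0 (E(W, p) = ((4 - 1*5)*(2*0/(6 + 0)))*p = ((4 - 5)*(2*0/6))*p = (-2*0/6)*p = (-1*0)*p = 0*p = 0)
w(y) = 8 + y (w(y) = 8 + (y + 0) = 8 + y)
-23*F(w(-4)) = -23*(8 - 4)**2 = -23*4**2 = -23*16 = -368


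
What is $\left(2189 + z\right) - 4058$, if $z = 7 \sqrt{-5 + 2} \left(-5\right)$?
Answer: $-1869 - 35 i \sqrt{3} \approx -1869.0 - 60.622 i$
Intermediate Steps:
$z = - 35 i \sqrt{3}$ ($z = 7 \sqrt{-3} \left(-5\right) = 7 i \sqrt{3} \left(-5\right) = - 35 i \sqrt{3} \approx - 60.622 i$)
$\left(2189 + z\right) - 4058 = \left(2189 - 35 i \sqrt{3}\right) - 4058 = -1869 - 35 i \sqrt{3}$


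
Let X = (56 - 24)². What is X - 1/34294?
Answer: 35117055/34294 ≈ 1024.0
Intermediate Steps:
X = 1024 (X = 32² = 1024)
X - 1/34294 = 1024 - 1/34294 = 35117055/34294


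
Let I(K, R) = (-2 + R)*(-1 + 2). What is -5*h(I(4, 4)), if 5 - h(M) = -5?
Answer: -50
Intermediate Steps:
I(K, R) = -2 + R (I(K, R) = (-2 + R)*1 = -2 + R)
h(M) = 10 (h(M) = 5 - 1*(-5) = 5 + 5 = 10)
-5*h(I(4, 4)) = -5*10 = -50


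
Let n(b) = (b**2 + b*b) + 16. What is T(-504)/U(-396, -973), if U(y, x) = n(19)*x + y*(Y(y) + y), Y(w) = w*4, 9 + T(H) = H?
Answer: -3/386 ≈ -0.0077720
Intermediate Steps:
T(H) = -9 + H
Y(w) = 4*w
n(b) = 16 + 2*b**2 (n(b) = (b**2 + b**2) + 16 = 2*b**2 + 16 = 16 + 2*b**2)
U(y, x) = 5*y**2 + 738*x (U(y, x) = (16 + 2*19**2)*x + y*(4*y + y) = (16 + 2*361)*x + y*(5*y) = (16 + 722)*x + 5*y**2 = 738*x + 5*y**2 = 5*y**2 + 738*x)
T(-504)/U(-396, -973) = (-9 - 504)/(5*(-396)**2 + 738*(-973)) = -513/(5*156816 - 718074) = -513/(784080 - 718074) = -513/66006 = -513*1/66006 = -3/386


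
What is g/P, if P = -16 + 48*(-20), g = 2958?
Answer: -1479/488 ≈ -3.0307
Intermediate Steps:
P = -976 (P = -16 - 960 = -976)
g/P = 2958/(-976) = 2958*(-1/976) = -1479/488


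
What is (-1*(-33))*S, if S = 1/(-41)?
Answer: -33/41 ≈ -0.80488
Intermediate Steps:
S = -1/41 ≈ -0.024390
(-1*(-33))*S = -1*(-33)*(-1/41) = 33*(-1/41) = -33/41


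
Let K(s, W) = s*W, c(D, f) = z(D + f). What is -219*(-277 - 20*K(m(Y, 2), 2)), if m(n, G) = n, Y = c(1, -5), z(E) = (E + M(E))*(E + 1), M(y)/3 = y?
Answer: 481143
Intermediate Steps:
M(y) = 3*y
z(E) = 4*E*(1 + E) (z(E) = (E + 3*E)*(E + 1) = (4*E)*(1 + E) = 4*E*(1 + E))
c(D, f) = 4*(D + f)*(1 + D + f) (c(D, f) = 4*(D + f)*(1 + (D + f)) = 4*(D + f)*(1 + D + f))
Y = 48 (Y = 4*1 + 4*(-5) + 4*(1 - 5)² = 4 - 20 + 4*(-4)² = 4 - 20 + 4*16 = 4 - 20 + 64 = 48)
K(s, W) = W*s
-219*(-277 - 20*K(m(Y, 2), 2)) = -219*(-277 - 40*48) = -219*(-277 - 20*96) = -219*(-277 - 1920) = -219*(-2197) = 481143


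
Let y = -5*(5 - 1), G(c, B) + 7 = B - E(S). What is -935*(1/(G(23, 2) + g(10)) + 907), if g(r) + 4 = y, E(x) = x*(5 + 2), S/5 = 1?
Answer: -54273945/64 ≈ -8.4803e+5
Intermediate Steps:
S = 5 (S = 5*1 = 5)
E(x) = 7*x (E(x) = x*7 = 7*x)
G(c, B) = -42 + B (G(c, B) = -7 + (B - 7*5) = -7 + (B - 1*35) = -7 + (B - 35) = -7 + (-35 + B) = -42 + B)
y = -20 (y = -5*4 = -20)
g(r) = -24 (g(r) = -4 - 20 = -24)
-935*(1/(G(23, 2) + g(10)) + 907) = -935*(1/((-42 + 2) - 24) + 907) = -935*(1/(-40 - 24) + 907) = -935*(1/(-64) + 907) = -935*(-1/64 + 907) = -935*58047/64 = -54273945/64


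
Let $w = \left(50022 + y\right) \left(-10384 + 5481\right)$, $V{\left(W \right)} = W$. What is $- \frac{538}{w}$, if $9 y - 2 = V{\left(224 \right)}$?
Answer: $\frac{2421}{1104214436} \approx 2.1925 \cdot 10^{-6}$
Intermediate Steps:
$y = \frac{226}{9}$ ($y = \frac{2}{9} + \frac{1}{9} \cdot 224 = \frac{2}{9} + \frac{224}{9} = \frac{226}{9} \approx 25.111$)
$w = - \frac{2208428872}{9}$ ($w = \left(50022 + \frac{226}{9}\right) \left(-10384 + 5481\right) = \frac{450424}{9} \left(-4903\right) = - \frac{2208428872}{9} \approx -2.4538 \cdot 10^{8}$)
$- \frac{538}{w} = - \frac{538}{- \frac{2208428872}{9}} = \left(-538\right) \left(- \frac{9}{2208428872}\right) = \frac{2421}{1104214436}$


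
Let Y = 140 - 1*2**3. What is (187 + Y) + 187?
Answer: 506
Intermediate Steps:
Y = 132 (Y = 140 - 1*8 = 140 - 8 = 132)
(187 + Y) + 187 = (187 + 132) + 187 = 319 + 187 = 506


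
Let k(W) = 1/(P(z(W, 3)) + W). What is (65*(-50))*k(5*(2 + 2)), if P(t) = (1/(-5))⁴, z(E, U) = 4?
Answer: -2031250/12501 ≈ -162.49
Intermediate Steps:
P(t) = 1/625 (P(t) = (-⅕)⁴ = 1/625)
k(W) = 1/(1/625 + W)
(65*(-50))*k(5*(2 + 2)) = (65*(-50))*(625/(1 + 625*(5*(2 + 2)))) = -2031250/(1 + 625*(5*4)) = -2031250/(1 + 625*20) = -2031250/(1 + 12500) = -2031250/12501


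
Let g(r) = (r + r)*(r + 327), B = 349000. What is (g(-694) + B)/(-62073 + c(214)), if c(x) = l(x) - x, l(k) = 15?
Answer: -30657/2224 ≈ -13.785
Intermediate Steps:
g(r) = 2*r*(327 + r) (g(r) = (2*r)*(327 + r) = 2*r*(327 + r))
c(x) = 15 - x
(g(-694) + B)/(-62073 + c(214)) = (2*(-694)*(327 - 694) + 349000)/(-62073 + (15 - 1*214)) = (2*(-694)*(-367) + 349000)/(-62073 + (15 - 214)) = (509396 + 349000)/(-62073 - 199) = 858396/(-62272) = 858396*(-1/62272) = -30657/2224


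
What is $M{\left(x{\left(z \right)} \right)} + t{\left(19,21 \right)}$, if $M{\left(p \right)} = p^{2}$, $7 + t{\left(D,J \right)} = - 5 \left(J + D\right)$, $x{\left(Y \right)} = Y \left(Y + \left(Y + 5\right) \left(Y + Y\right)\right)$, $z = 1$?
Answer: $-38$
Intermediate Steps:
$x{\left(Y \right)} = Y \left(Y + 2 Y \left(5 + Y\right)\right)$ ($x{\left(Y \right)} = Y \left(Y + \left(5 + Y\right) 2 Y\right) = Y \left(Y + 2 Y \left(5 + Y\right)\right)$)
$t{\left(D,J \right)} = -7 - 5 D - 5 J$ ($t{\left(D,J \right)} = -7 - 5 \left(J + D\right) = -7 - 5 \left(D + J\right) = -7 - \left(5 D + 5 J\right) = -7 - 5 D - 5 J$)
$M{\left(x{\left(z \right)} \right)} + t{\left(19,21 \right)} = \left(1^{2} \left(11 + 2 \cdot 1\right)\right)^{2} - 207 = \left(1 \left(11 + 2\right)\right)^{2} - 207 = \left(1 \cdot 13\right)^{2} - 207 = 13^{2} - 207 = 169 - 207 = -38$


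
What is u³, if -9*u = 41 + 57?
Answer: -941192/729 ≈ -1291.1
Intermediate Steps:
u = -98/9 (u = -(41 + 57)/9 = -⅑*98 = -98/9 ≈ -10.889)
u³ = (-98/9)³ = -941192/729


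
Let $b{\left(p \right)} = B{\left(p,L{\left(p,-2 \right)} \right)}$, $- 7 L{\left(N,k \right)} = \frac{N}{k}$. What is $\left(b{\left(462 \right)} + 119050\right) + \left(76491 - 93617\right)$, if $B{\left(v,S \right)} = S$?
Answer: $101957$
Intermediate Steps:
$L{\left(N,k \right)} = - \frac{N}{7 k}$ ($L{\left(N,k \right)} = - \frac{N \frac{1}{k}}{7} = - \frac{N}{7 k}$)
$b{\left(p \right)} = \frac{p}{14}$ ($b{\left(p \right)} = - \frac{p}{7 \left(-2\right)} = \left(- \frac{1}{7}\right) p \left(- \frac{1}{2}\right) = \frac{p}{14}$)
$\left(b{\left(462 \right)} + 119050\right) + \left(76491 - 93617\right) = \left(\frac{1}{14} \cdot 462 + 119050\right) + \left(76491 - 93617\right) = \left(33 + 119050\right) + \left(76491 - 93617\right) = 119083 - 17126 = 101957$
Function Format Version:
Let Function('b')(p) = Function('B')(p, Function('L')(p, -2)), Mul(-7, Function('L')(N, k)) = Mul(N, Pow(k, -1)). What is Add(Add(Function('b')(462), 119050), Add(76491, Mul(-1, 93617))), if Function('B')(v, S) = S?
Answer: 101957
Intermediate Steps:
Function('L')(N, k) = Mul(Rational(-1, 7), N, Pow(k, -1)) (Function('L')(N, k) = Mul(Rational(-1, 7), Mul(N, Pow(k, -1))) = Mul(Rational(-1, 7), N, Pow(k, -1)))
Function('b')(p) = Mul(Rational(1, 14), p) (Function('b')(p) = Mul(Rational(-1, 7), p, Pow(-2, -1)) = Mul(Rational(-1, 7), p, Rational(-1, 2)) = Mul(Rational(1, 14), p))
Add(Add(Function('b')(462), 119050), Add(76491, Mul(-1, 93617))) = Add(Add(Mul(Rational(1, 14), 462), 119050), Add(76491, Mul(-1, 93617))) = Add(Add(33, 119050), Add(76491, -93617)) = Add(119083, -17126) = 101957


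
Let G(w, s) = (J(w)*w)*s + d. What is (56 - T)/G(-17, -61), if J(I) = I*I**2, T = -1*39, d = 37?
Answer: -95/5094744 ≈ -1.8647e-5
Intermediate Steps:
T = -39
J(I) = I**3
G(w, s) = 37 + s*w**4 (G(w, s) = (w**3*w)*s + 37 = w**4*s + 37 = s*w**4 + 37 = 37 + s*w**4)
(56 - T)/G(-17, -61) = (56 - 1*(-39))/(37 - 61*(-17)**4) = (56 + 39)/(37 - 61*83521) = 95/(37 - 5094781) = 95/(-5094744) = -1/5094744*95 = -95/5094744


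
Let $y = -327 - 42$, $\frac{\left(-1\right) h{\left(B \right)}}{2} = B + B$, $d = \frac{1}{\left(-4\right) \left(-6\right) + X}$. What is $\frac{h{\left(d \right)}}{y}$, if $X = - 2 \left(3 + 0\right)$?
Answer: $\frac{2}{3321} \approx 0.00060223$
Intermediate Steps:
$X = -6$ ($X = \left(-2\right) 3 = -6$)
$d = \frac{1}{18}$ ($d = \frac{1}{\left(-4\right) \left(-6\right) - 6} = \frac{1}{24 - 6} = \frac{1}{18} \approx 0.055556$)
$h{\left(B \right)} = - 4 B$ ($h{\left(B \right)} = - 2 \left(B + B\right) = - 2 \cdot 2 B = - 4 B$)
$y = -369$ ($y = -327 + \left(-612 + 570\right) = -327 - 42 = -369$)
$\frac{h{\left(d \right)}}{y} = \frac{\left(-4\right) \frac{1}{18}}{-369} = \left(- \frac{2}{9}\right) \left(- \frac{1}{369}\right) = \frac{2}{3321}$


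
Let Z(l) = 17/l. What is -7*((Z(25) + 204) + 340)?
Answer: -95319/25 ≈ -3812.8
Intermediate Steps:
-7*((Z(25) + 204) + 340) = -7*((17/25 + 204) + 340) = -7*(5117/25 + 340) = -7*13617/25 = -95319/25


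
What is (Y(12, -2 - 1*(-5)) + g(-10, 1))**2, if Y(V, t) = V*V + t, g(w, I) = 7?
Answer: 23716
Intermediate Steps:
Y(V, t) = t + V**2 (Y(V, t) = V**2 + t = t + V**2)
(Y(12, -2 - 1*(-5)) + g(-10, 1))**2 = (((-2 - 1*(-5)) + 12**2) + 7)**2 = (((-2 + 5) + 144) + 7)**2 = ((3 + 144) + 7)**2 = (147 + 7)**2 = 154**2 = 23716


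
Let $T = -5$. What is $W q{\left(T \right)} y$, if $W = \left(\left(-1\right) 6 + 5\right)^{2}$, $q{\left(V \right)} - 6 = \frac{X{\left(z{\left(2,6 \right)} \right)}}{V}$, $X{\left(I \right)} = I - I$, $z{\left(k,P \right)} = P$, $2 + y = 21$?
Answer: $114$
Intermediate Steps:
$y = 19$ ($y = -2 + 21 = 19$)
$X{\left(I \right)} = 0$
$q{\left(V \right)} = 6$ ($q{\left(V \right)} = 6 + \frac{0}{V} = 6 + 0 = 6$)
$W = 1$ ($W = \left(-6 + 5\right)^{2} = \left(-1\right)^{2} = 1$)
$W q{\left(T \right)} y = 1 \cdot 6 \cdot 19 = 6 \cdot 19 = 114$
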